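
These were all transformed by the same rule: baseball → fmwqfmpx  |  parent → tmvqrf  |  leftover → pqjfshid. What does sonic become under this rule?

warug

Shifts by position in baseball: pos 0: b→f (+4), pos 1: a→m (+12), pos 2: s→w (+4), pos 3: e→q (+12) — repeating every 2. A repeating key of period 2 is used — shifts +4, +12 over and over.
Applying it to sonic: s+4=w, o+12=a, n+4=r, i+12=u, c+4=g.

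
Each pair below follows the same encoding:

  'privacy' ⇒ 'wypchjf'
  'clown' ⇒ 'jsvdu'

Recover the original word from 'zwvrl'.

spoke

Compare letters: p→w is +7, r→y is +7, i→p is +7 — a constant shift. Each letter is shifted forward by 7 in the alphabet (a Caesar shift of +7).
Decoding zwvrl: z−7=s, w−7=p, v−7=o, r−7=k, l−7=e.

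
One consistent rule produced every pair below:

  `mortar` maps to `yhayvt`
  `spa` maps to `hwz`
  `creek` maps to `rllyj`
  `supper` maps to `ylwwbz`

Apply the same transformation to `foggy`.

The output letters match the input read backwards, each shifted +7: mortar reversed is ratrom. Two steps: reverse the string, then apply a Caesar shift of +7.
Applying it to foggy: reverse → yggof; then shift: y+7=f, g+7=n, g+7=n, o+7=v, f+7=m.

fnnvm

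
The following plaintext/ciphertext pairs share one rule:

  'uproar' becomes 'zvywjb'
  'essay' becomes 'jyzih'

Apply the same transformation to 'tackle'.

ygjsuo

In uproar: u→z is +5, p→v is +6, r→y is +7, o→w is +8 — the shift increases by 1 each position. Each letter shifts forward by (position + 5), i.e. 5, 6, 7, … — the shift grows by one for each successive letter.
On tackle: t+5=y, a+6=g, c+7=j, k+8=s, l+9=u, e+10=o.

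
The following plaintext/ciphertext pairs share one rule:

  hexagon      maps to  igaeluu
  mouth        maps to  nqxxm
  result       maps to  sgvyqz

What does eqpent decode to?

domain

In hexagon: h→i is +1, e→g is +2, x→a is +3, a→e is +4 — the shift increases by 1 each position. The shift increases by 1 at each position, starting from +1: 1, 2, 3, ….
Decoding eqpent: e−1=d, q−2=o, p−3=m, e−4=a, n−5=i, t−6=n.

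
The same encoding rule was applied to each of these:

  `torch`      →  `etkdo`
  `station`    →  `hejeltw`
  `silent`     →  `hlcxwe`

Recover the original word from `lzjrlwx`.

Each letter's alphabet position (a=0..z=25) is mapped through 23·x+9 mod 26 — an affine cipher.
Reversing it on lzjrlwx: l(11)→17·(11−9)≡8=i; z(25)→17·(25−9)≡12=m; j(9)→17·(9−9)≡0=a; r(17)→17·(17−9)≡6=g; l(11)→17·(11−9)≡8=i; w(22)→17·(22−9)≡13=n; x(23)→17·(23−9)≡4=e (all mod 26).

imagine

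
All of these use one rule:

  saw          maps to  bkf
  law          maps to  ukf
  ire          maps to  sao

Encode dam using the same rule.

The rule splits by letter class: vowels +10, consonants +9.
For dam: d(cons)+9=m, a(vowel)+10=k, m(cons)+9=v.

mkv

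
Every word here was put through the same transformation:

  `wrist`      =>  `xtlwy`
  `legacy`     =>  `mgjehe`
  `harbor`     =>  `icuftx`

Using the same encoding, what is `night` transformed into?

okjly

In wrist: w→x is +1, r→t is +2, i→l is +3, s→w is +4 — the shift increases by 1 each position. Letter i (0-indexed) is shifted by i+1, so successive shifts are 1, 2, 3, ….
On night: n+1=o, i+2=k, g+3=j, h+4=l, t+5=y.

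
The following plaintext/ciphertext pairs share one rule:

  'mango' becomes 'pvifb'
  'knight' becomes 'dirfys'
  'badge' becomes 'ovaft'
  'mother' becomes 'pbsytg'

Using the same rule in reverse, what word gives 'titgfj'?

m(12)→p(15) and a(0)→v(21) fit y≡19x+21 (mod 26); the inverse of 19 mod 26 is 11. Each letter's alphabet position (a=0..z=25) is mapped through 19·x+21 mod 26 — an affine cipher.
Decoding titgfj: t(19)→11·(19−21)≡4=e; i(8)→11·(8−21)≡13=n; t(19)→11·(19−21)≡4=e; g(6)→11·(6−21)≡17=r; f(5)→11·(5−21)≡6=g; j(9)→11·(9−21)≡24=y (all mod 26).

energy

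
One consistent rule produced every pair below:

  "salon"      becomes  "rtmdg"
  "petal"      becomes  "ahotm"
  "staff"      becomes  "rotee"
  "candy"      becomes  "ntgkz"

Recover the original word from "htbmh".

eagle

s(18)→r(17) and a(0)→t(19) fit y≡23x+19 (mod 26); the inverse of 23 mod 26 is 17. This is an affine cipher: with a=0,…,z=25, each position x becomes (23x+19) mod 26.
Decoding htbmh: h(7)→17·(7−19)≡4=e; t(19)→17·(19−19)≡0=a; b(1)→17·(1−19)≡6=g; m(12)→17·(12−19)≡11=l; h(7)→17·(7−19)≡4=e (all mod 26).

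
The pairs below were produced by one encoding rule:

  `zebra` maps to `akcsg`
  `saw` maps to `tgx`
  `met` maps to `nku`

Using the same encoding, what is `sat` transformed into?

tgu

The shift depends on letter class: consonant z→a is +1, but vowel e→k is +6. The rule splits by letter class: vowels +6, consonants +1.
For sat: s(cons)+1=t, a(vowel)+6=g, t(cons)+1=u.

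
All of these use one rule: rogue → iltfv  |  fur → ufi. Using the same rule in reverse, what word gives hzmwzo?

sandal

Each pair mirrors across the alphabet (r↔i, o↔l, g↔t): positions sum to 25. Each letter is replaced by its mirror in the alphabet: a↔z, b↔y, c↔x, and so on (the Atbash cipher).
Reversing it on hzmwzo: h↔s, z↔a, m↔n, w↔d, z↔a, o↔l.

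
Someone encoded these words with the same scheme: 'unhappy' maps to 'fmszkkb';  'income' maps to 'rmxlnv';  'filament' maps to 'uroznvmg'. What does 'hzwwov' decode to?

Each pair mirrors across the alphabet (u↔f, n↔m, h↔s): positions sum to 25. This is the alphabet-reversal cipher (Atbash): a becomes z, b becomes y, etc.
Reversing it on hzwwov: h↔s, z↔a, w↔d, w↔d, o↔l, v↔e.

saddle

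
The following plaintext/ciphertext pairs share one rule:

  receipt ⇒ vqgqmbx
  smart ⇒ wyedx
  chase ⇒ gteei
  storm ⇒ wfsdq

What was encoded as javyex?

formal

Shifts by position in receipt: pos 0: r→v (+4), pos 1: e→q (+12), pos 2: c→g (+4), pos 3: e→q (+12) — repeating every 2. A repeating key of period 2 is used — shifts +4, +12 over and over.
Decoding javyex: j−4=f, a−12=o, v−4=r, y−12=m, e−4=a, x−12=l.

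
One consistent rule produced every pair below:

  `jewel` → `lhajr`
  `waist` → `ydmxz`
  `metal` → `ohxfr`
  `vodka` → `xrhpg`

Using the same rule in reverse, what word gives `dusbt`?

In jewel: j→l is +2, e→h is +3, w→a is +4, e→j is +5 — the shift increases by 1 each position. Each letter shifts forward by (position + 2), i.e. 2, 3, 4, … — the shift grows by one for each successive letter.
Decoding dusbt: d−2=b, u−3=r, s−4=o, b−5=w, t−6=n.

brown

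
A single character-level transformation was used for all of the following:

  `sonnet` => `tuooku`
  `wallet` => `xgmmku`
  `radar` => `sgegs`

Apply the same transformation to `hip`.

ioq

The shift depends on letter class: consonant s→t is +1, but vowel o→u is +6. Two shifts are in play — +6 for a/e/i/o/u, +1 for every other letter.
Applying it to hip: h(cons)+1=i, i(vowel)+6=o, p(cons)+1=q.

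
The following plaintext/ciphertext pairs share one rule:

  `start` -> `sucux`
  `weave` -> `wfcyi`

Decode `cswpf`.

In start: s→s is +0, t→u is +1, a→c is +2, r→u is +3 — the shift increases by 1 each position. Each letter shifts forward by its position index (0, 1, 2, …) — the shift grows by one for each successive letter.
Undoing it on cswpf: c−0=c, s−1=r, w−2=u, p−3=m, f−4=b.

crumb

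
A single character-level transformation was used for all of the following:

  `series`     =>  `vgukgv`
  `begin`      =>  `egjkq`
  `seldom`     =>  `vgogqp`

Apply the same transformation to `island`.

The shift depends on letter class: consonant s→v is +3, but vowel e→g is +2. The rule splits by letter class: vowels +2, consonants +3.
Applying it to island: i(vowel)+2=k, s(cons)+3=v, l(cons)+3=o, a(vowel)+2=c, n(cons)+3=q, d(cons)+3=g.

kvocqg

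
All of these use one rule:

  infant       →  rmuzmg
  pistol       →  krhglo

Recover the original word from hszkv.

Letters are reflected about the middle of the alphabet (position → 25−position): Atbash.
Undoing it on hszkv: h↔s, s↔h, z↔a, k↔p, v↔e.

shape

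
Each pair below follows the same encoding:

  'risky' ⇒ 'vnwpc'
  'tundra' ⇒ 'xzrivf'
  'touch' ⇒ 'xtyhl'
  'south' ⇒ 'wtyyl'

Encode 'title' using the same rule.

xnxqi

The shifts repeat in a cycle of length 2: positions 0,1,… shift by +4, +5, then the pattern repeats.
On title: t+4=x, i+5=n, t+4=x, l+5=q, e+4=i.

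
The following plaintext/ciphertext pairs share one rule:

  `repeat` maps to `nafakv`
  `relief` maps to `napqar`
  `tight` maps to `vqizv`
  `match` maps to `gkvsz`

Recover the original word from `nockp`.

r(17)→n(13) and e(4)→a(0) fit y≡17x+10 (mod 26); the inverse of 17 mod 26 is 23. This is an affine cipher: with a=0,…,z=25, each position x becomes (17x+10) mod 26.
Reversing it on nockp: n(13)→23·(13−10)≡17=r; o(14)→23·(14−10)≡14=o; c(2)→23·(2−10)≡24=y; k(10)→23·(10−10)≡0=a; p(15)→23·(15−10)≡11=l (all mod 26).

royal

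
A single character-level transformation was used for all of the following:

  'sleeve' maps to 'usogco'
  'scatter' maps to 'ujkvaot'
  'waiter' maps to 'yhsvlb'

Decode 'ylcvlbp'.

Shifts by position in sleeve: pos 0: s→u (+2), pos 1: l→s (+7), pos 2: e→o (+10), pos 3: e→g (+2), pos 4: v→c (+7), pos 5: e→o (+10) — repeating every 3. The shifts repeat in a cycle of length 3: positions 0,1,… shift by +2, +7, +10, then the pattern repeats.
Decoding ylcvlbp: y−2=w, l−7=e, c−10=s, v−2=t, l−7=e, b−10=r, p−2=n.

western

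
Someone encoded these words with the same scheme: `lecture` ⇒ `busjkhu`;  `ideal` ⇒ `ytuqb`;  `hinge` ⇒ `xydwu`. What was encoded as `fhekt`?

proud

It's a constant shift of +16 (ROT16).
Decoding fhekt: f−16=p, h−16=r, e−16=o, k−16=u, t−16=d.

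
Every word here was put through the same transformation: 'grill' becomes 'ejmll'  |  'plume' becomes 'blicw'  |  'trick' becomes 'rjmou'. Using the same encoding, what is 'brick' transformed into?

g(6)→e(4) and r(17)→j(9) fit y≡17x+6 (mod 26); the inverse of 17 mod 26 is 23. Treating letters as 0–25, the rule is x ↦ 17x + 6 (mod 26).
On brick: b(1)→17·1+6≡23=x; r(17)→17·17+6≡9=j; i(8)→17·8+6≡12=m; c(2)→17·2+6≡14=o; k(10)→17·10+6≡20=u (all mod 26).

xjmou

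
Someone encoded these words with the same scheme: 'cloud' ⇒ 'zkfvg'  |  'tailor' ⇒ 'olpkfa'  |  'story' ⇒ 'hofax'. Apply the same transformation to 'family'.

c(2)→z(25) and l(11)→k(10) fit y≡7x+11 (mod 26); the inverse of 7 mod 26 is 15. This is an affine cipher: with a=0,…,z=25, each position x becomes (7x+11) mod 26.
On family: f(5)→7·5+11≡20=u; a(0)→7·0+11≡11=l; m(12)→7·12+11≡17=r; i(8)→7·8+11≡15=p; l(11)→7·11+11≡10=k; y(24)→7·24+11≡23=x (all mod 26).

ulrpkx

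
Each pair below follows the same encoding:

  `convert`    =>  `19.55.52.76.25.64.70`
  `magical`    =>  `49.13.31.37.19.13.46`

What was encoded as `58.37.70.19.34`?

With a=1..z=26, the number is 3·pos + 10.
Undoing it on 58.37.70.19.34: 58→(58−10)÷3=16=p, 37→(37−10)÷3=9=i, 70→(70−10)÷3=20=t, 19→(19−10)÷3=3=c, 34→(34−10)÷3=8=h.

pitch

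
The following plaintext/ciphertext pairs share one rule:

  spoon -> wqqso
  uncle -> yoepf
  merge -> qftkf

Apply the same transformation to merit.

Shifts by position in spoon: pos 0: s→w (+4), pos 1: p→q (+1), pos 2: o→q (+2), pos 3: o→s (+4), pos 4: n→o (+1) — repeating every 3. A repeating key of period 3 is used — shifts +4, +1, +2 over and over.
Applying it to merit: m+4=q, e+1=f, r+2=t, i+4=m, t+1=u.

qftmu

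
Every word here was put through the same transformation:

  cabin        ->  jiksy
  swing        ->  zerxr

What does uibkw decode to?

Each letter shifts forward by (position + 7), i.e. 7, 8, 9, … — the shift grows by one for each successive letter.
Reversing it on uibkw: u−7=n, i−8=a, b−9=s, k−10=a, w−11=l.

nasal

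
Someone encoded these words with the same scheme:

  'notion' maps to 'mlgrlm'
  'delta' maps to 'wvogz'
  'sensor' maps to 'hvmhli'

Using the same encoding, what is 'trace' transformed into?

Each pair mirrors across the alphabet (n↔m, o↔l, t↔g): positions sum to 25. Each letter is replaced by its mirror in the alphabet: a↔z, b↔y, c↔x, and so on (the Atbash cipher).
Applying it to trace: t↔g, r↔i, a↔z, c↔x, e↔v.

gizxv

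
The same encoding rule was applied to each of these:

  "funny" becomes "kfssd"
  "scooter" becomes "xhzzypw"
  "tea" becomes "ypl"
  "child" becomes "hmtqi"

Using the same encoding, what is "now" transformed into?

Vowels shift forward by 11 and consonants shift forward by 5.
On now: n(cons)+5=s, o(vowel)+11=z, w(cons)+5=b.

szb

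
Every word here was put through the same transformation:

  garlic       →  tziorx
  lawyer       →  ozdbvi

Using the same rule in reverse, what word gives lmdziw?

onward

Each pair mirrors across the alphabet (g↔t, a↔z, r↔i): positions sum to 25. Letters are reflected about the middle of the alphabet (position → 25−position): Atbash.
Decoding lmdziw: l↔o, m↔n, d↔w, z↔a, i↔r, w↔d.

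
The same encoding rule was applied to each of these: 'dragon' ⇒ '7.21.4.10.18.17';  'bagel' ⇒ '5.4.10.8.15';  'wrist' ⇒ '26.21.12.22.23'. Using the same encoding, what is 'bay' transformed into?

5.4.28

d is letter #4 and maps to 7: an offset of 3. Each letter is replaced by its alphabet position (a=1..z=26) + 3.
For bay: b=2→5, a=1→4, y=25→28.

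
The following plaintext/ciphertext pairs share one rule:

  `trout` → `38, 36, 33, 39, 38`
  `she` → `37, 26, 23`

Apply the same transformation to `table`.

t is letter #20 and maps to 38: an offset of 18. The number is (letter's place in the alphabet, a=1) + 18.
On table: t=20→38, a=1→19, b=2→20, l=12→30, e=5→23.

38, 19, 20, 30, 23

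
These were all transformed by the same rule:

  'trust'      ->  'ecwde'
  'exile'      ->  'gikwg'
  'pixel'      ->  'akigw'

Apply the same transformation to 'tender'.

The shift depends on letter class: consonant t→e is +11, but vowel u→w is +2. Vowels shift forward by 2 and consonants shift forward by 11.
Applying it to tender: t(cons)+11=e, e(vowel)+2=g, n(cons)+11=y, d(cons)+11=o, e(vowel)+2=g, r(cons)+11=c.

egyogc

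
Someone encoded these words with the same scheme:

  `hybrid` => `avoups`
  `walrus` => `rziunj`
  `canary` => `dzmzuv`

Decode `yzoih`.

table

h(7)→a(0) and y(24)→v(21) fit y≡15x+25 (mod 26); the inverse of 15 mod 26 is 7. Treating letters as 0–25, the rule is x ↦ 15x + 25 (mod 26).
Decoding yzoih: y(24)→7·(24−25)≡19=t; z(25)→7·(25−25)≡0=a; o(14)→7·(14−25)≡1=b; i(8)→7·(8−25)≡11=l; h(7)→7·(7−25)≡4=e (all mod 26).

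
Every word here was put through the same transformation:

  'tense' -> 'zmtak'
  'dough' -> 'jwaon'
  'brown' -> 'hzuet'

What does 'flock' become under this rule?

ltukq

Shifts by position in tense: pos 0: t→z (+6), pos 1: e→m (+8), pos 2: n→t (+6), pos 3: s→a (+8) — repeating every 2. A repeating key of period 2 is used — shifts +6, +8 over and over.
Applying it to flock: f+6=l, l+8=t, o+6=u, c+8=k, k+6=q.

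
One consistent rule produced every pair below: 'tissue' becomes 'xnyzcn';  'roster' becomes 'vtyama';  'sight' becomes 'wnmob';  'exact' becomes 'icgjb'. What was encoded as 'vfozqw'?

raisin

Letter i (0-indexed) is shifted by i+4, so successive shifts are 4, 5, 6, ….
Reversing it on vfozqw: v−4=r, f−5=a, o−6=i, z−7=s, q−8=i, w−9=n.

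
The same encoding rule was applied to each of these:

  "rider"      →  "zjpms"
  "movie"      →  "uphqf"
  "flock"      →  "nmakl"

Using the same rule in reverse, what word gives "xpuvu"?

point

Shifts by position in rider: pos 0: r→z (+8), pos 1: i→j (+1), pos 2: d→p (+12), pos 3: e→m (+8), pos 4: r→s (+1) — repeating every 3. It's a Vigenère-style cipher with numeric key [8,1,12]: position i shifts by key[i mod 3].
Decoding xpuvu: x−8=p, p−1=o, u−12=i, v−8=n, u−1=t.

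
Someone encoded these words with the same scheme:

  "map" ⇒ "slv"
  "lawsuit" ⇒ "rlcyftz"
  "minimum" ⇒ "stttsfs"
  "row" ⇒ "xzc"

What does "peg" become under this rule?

The shift depends on letter class: consonant m→s is +6, but vowel a→l is +11. Two shifts are in play — +11 for a/e/i/o/u, +6 for every other letter.
For peg: p(cons)+6=v, e(vowel)+11=p, g(cons)+6=m.

vpm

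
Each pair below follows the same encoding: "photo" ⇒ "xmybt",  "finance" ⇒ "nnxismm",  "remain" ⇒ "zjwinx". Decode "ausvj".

spine

Shifts by position in photo: pos 0: p→x (+8), pos 1: h→m (+5), pos 2: o→y (+10), pos 3: t→b (+8), pos 4: o→t (+5) — repeating every 3. A repeating key of period 3 is used — shifts +8, +5, +10 over and over.
Undoing it on ausvj: a−8=s, u−5=p, s−10=i, v−8=n, j−5=e.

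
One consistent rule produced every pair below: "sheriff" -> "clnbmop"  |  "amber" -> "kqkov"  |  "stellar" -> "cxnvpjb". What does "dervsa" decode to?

tailor

Shifts by position in sheriff: pos 0: s→c (+10), pos 1: h→l (+4), pos 2: e→n (+9), pos 3: r→b (+10), pos 4: i→m (+4), pos 5: f→o (+9) — repeating every 3. A repeating key of period 3 is used — shifts +10, +4, +9 over and over.
Reversing it on dervsa: d−10=t, e−4=a, r−9=i, v−10=l, s−4=o, a−9=r.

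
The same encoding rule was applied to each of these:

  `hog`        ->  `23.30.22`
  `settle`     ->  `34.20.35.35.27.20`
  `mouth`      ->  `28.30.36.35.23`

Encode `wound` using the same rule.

38.30.36.29.19

h is letter #8 and maps to 23: an offset of 15. Letters become their 1-based position plus 15 (so a→16, b→17, …).
Applying it to wound: w=23→38, o=15→30, u=21→36, n=14→29, d=4→19.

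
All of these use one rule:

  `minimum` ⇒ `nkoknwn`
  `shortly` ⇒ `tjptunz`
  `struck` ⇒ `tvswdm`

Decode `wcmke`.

valid

The shifts repeat in a cycle of length 2: positions 0,1,… shift by +1, +2, then the pattern repeats.
Reversing it on wcmke: w−1=v, c−2=a, m−1=l, k−2=i, e−1=d.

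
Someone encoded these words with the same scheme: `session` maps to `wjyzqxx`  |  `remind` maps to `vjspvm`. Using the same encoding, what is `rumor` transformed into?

In session: s→w is +4, e→j is +5, s→y is +6, s→z is +7 — the shift increases by 1 each position. The shift increases by 1 at each position, starting from +4: 4, 5, 6, ….
On rumor: r+4=v, u+5=z, m+6=s, o+7=v, r+8=z.

vzsvz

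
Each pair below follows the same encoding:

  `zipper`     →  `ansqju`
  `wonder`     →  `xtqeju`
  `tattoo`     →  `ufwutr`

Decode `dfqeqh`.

candle

Shifts by position in zipper: pos 0: z→a (+1), pos 1: i→n (+5), pos 2: p→s (+3), pos 3: p→q (+1), pos 4: e→j (+5), pos 5: r→u (+3) — repeating every 3. A repeating key of period 3 is used — shifts +1, +5, +3 over and over.
Undoing it on dfqeqh: d−1=c, f−5=a, q−3=n, e−1=d, q−5=l, h−3=e.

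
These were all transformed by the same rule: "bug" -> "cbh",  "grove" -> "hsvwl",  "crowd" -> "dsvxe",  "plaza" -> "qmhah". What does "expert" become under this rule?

Two shifts are in play — +7 for a/e/i/o/u, +1 for every other letter.
For expert: e(vowel)+7=l, x(cons)+1=y, p(cons)+1=q, e(vowel)+7=l, r(cons)+1=s, t(cons)+1=u.

lyqlsu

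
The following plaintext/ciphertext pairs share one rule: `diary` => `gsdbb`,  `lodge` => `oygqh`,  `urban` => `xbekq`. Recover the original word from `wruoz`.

The shifts repeat in a cycle of length 2: positions 0,1,… shift by +3, +10, then the pattern repeats.
Decoding wruoz: w−3=t, r−10=h, u−3=r, o−10=e, z−3=w.

threw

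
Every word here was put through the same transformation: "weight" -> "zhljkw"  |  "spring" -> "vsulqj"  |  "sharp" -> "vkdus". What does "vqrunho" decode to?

Compare letters: w→z is +3, e→h is +3, i→l is +3 — a constant shift. Each letter is shifted forward by 3 in the alphabet (a Caesar shift of +3).
Undoing it on vqrunho: v−3=s, q−3=n, r−3=o, u−3=r, n−3=k, h−3=e, o−3=l.

snorkel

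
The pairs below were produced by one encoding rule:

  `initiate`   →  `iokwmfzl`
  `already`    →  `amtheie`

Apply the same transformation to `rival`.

rjxdp

In initiate: i→i is +0, n→o is +1, i→k is +2, t→w is +3 — the shift increases by 1 each position. Letter i (0-indexed) is shifted by i+0, so successive shifts are 0, 1, 2, ….
Applying it to rival: r+0=r, i+1=j, v+2=x, a+3=d, l+4=p.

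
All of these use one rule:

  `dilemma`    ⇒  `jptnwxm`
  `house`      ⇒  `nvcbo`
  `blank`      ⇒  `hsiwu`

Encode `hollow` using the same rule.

Letter i (0-indexed) is shifted by i+6, so successive shifts are 6, 7, 8, ….
Applying it to hollow: h+6=n, o+7=v, l+8=t, l+9=u, o+10=y, w+11=h.

nvtuyh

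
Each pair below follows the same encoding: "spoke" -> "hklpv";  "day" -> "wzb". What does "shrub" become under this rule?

hsify

Each pair mirrors across the alphabet (s↔h, p↔k, o↔l): positions sum to 25. Each letter is replaced by its mirror in the alphabet: a↔z, b↔y, c↔x, and so on (the Atbash cipher).
Applying it to shrub: s↔h, h↔s, r↔i, u↔f, b↔y.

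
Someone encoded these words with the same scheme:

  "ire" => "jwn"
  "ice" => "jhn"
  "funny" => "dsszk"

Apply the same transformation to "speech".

mhjjux

The output letters match the input read backwards, each shifted +5: ire reversed is eri. Read the word backwards and shift each letter +5.
Applying it to speech: reverse → hceeps; then shift: h+5=m, c+5=h, e+5=j, e+5=j, p+5=u, s+5=x.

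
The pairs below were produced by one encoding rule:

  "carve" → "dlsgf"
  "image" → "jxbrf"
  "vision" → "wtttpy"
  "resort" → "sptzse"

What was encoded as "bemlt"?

atlas

The shifts repeat in a cycle of length 2: positions 0,1,… shift by +1, +11, then the pattern repeats.
Reversing it on bemlt: b−1=a, e−11=t, m−1=l, l−11=a, t−1=s.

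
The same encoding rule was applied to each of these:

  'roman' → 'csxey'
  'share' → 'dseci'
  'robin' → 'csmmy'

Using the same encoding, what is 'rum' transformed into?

The shift depends on letter class: consonant r→c is +11, but vowel o→s is +4. Vowels shift forward by 4 and consonants shift forward by 11.
On rum: r(cons)+11=c, u(vowel)+4=y, m(cons)+11=x.

cyx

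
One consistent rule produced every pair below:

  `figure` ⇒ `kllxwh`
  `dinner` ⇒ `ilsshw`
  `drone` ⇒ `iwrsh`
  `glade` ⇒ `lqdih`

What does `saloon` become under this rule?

xdqrrs

The shift depends on letter class: consonant f→k is +5, but vowel i→l is +3. Vowels shift forward by 3 and consonants shift forward by 5.
Applying it to saloon: s(cons)+5=x, a(vowel)+3=d, l(cons)+5=q, o(vowel)+3=r, o(vowel)+3=r, n(cons)+5=s.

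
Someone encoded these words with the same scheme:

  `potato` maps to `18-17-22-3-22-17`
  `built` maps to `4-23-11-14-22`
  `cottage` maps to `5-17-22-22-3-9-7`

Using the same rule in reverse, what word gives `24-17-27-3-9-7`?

p is letter #16 and maps to 18: an offset of 2. The number is (letter's place in the alphabet, a=1) + 2.
Decoding 24-17-27-3-9-7: 24→(24−2)÷1=22=v, 17→(17−2)÷1=15=o, 27→(27−2)÷1=25=y, 3→(3−2)÷1=1=a, 9→(9−2)÷1=7=g, 7→(7−2)÷1=5=e.

voyage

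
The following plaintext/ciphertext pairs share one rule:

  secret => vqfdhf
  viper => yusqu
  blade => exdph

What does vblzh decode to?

Shifts by position in secret: pos 0: s→v (+3), pos 1: e→q (+12), pos 2: c→f (+3), pos 3: r→d (+12) — repeating every 2. It's a Vigenère-style cipher with numeric key [3,12]: position i shifts by key[i mod 2].
Undoing it on vblzh: v−3=s, b−12=p, l−3=i, z−12=n, h−3=e.

spine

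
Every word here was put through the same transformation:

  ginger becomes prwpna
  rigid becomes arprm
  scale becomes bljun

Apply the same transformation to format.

Compare letters: g→p is +9, i→r is +9, n→w is +9 — a constant shift. Each letter is shifted forward by 9 in the alphabet (a Caesar shift of +9).
On format: f+9=o, o+9=x, r+9=a, m+9=v, a+9=j, t+9=c.

oxavjc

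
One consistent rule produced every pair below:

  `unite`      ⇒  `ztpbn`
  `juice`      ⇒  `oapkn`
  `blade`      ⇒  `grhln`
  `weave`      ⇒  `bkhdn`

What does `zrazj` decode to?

Letter i (0-indexed) is shifted by i+5, so successive shifts are 5, 6, 7, ….
Reversing it on zrazj: z−5=u, r−6=l, a−7=t, z−8=r, j−9=a.

ultra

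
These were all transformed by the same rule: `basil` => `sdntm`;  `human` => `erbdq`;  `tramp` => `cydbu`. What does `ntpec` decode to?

sight

b(1)→s(18) and a(0)→d(3) fit y≡15x+3 (mod 26); the inverse of 15 mod 26 is 7. Treating letters as 0–25, the rule is x ↦ 15x + 3 (mod 26).
Undoing it on ntpec: n(13)→7·(13−3)≡18=s; t(19)→7·(19−3)≡8=i; p(15)→7·(15−3)≡6=g; e(4)→7·(4−3)≡7=h; c(2)→7·(2−3)≡19=t (all mod 26).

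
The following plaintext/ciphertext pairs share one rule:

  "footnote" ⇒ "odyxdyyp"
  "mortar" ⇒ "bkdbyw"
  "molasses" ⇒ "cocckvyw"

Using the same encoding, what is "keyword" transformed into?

nbygiou

Two steps: reverse the string, then apply a Caesar shift of +10.
On keyword: reverse → drowyek; then shift: d+10=n, r+10=b, o+10=y, w+10=g, y+10=i, e+10=o, k+10=u.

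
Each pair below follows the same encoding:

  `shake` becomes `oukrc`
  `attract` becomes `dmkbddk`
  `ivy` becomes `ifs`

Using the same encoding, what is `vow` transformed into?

The output letters match the input read backwards, each shifted +10: shake reversed is ekahs. Read the word backwards and shift each letter +10.
Applying it to vow: reverse → wov; then shift: w+10=g, o+10=y, v+10=f.

gyf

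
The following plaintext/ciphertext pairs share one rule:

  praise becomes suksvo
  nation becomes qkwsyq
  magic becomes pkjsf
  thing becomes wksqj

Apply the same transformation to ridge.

usgjo

Two shifts are in play — +10 for a/e/i/o/u, +3 for every other letter.
Applying it to ridge: r(cons)+3=u, i(vowel)+10=s, d(cons)+3=g, g(cons)+3=j, e(vowel)+10=o.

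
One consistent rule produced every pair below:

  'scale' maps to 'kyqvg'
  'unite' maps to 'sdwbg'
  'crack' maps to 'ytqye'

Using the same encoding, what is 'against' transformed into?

qoqwdkb

s(18)→k(10) and c(2)→y(24) fit y≡17x+16 (mod 26); the inverse of 17 mod 26 is 23. Each letter's alphabet position (a=0..z=25) is mapped through 17·x+16 mod 26 — an affine cipher.
On against: a(0)→17·0+16≡16=q; g(6)→17·6+16≡14=o; a(0)→17·0+16≡16=q; i(8)→17·8+16≡22=w; n(13)→17·13+16≡3=d; s(18)→17·18+16≡10=k; t(19)→17·19+16≡1=b (all mod 26).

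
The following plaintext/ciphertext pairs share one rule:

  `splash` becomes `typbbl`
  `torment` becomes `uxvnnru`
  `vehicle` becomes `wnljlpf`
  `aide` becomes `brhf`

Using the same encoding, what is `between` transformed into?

The shifts repeat in a cycle of length 3: positions 0,1,… shift by +1, +9, +4, then the pattern repeats.
On between: b+1=c, e+9=n, t+4=x, w+1=x, e+9=n, e+4=i, n+1=o.

cnxxnio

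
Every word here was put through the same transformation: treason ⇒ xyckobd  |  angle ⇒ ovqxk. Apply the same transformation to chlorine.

oxsbyvrm

The output letters match the input read backwards, each shifted +10: treason reversed is nosaert. The word is reversed, then every letter is shifted forward by 10.
For chlorine: reverse → enirolhc; then shift: e+10=o, n+10=x, i+10=s, r+10=b, o+10=y, l+10=v, h+10=r, c+10=m.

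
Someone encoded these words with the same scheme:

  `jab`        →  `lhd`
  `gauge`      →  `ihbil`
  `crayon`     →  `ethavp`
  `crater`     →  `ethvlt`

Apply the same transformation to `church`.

The shift depends on letter class: consonant j→l is +2, but vowel a→h is +7. Two shifts are in play — +7 for a/e/i/o/u, +2 for every other letter.
On church: c(cons)+2=e, h(cons)+2=j, u(vowel)+7=b, r(cons)+2=t, c(cons)+2=e, h(cons)+2=j.

ejbtej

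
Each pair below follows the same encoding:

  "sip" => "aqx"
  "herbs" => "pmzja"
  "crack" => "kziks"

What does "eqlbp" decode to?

width

Compare letters: s→a is +8, i→q is +8, p→x is +8 — a constant shift. Every letter moves 8 places later in the alphabet, wrapping around z→a.
Reversing it on eqlbp: e−8=w, q−8=i, l−8=d, b−8=t, p−8=h.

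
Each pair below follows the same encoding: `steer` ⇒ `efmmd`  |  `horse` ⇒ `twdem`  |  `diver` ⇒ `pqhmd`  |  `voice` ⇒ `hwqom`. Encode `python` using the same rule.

bkftwz

Two shifts are in play — +8 for a/e/i/o/u, +12 for every other letter.
For python: p(cons)+12=b, y(cons)+12=k, t(cons)+12=f, h(cons)+12=t, o(vowel)+8=w, n(cons)+12=z.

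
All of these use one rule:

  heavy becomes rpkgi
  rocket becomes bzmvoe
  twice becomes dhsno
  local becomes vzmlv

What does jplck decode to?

Shifts by position in heavy: pos 0: h→r (+10), pos 1: e→p (+11), pos 2: a→k (+10), pos 3: v→g (+11) — repeating every 2. A repeating key of period 2 is used — shifts +10, +11 over and over.
Decoding jplck: j−10=z, p−11=e, l−10=b, c−11=r, k−10=a.

zebra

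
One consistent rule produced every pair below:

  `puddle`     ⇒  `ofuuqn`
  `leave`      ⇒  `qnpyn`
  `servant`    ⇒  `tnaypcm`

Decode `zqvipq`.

p(15)→o(14) and u(20)→f(5) fit y≡19x+15 (mod 26); the inverse of 19 mod 26 is 11. This is an affine cipher: with a=0,…,z=25, each position x becomes (19x+15) mod 26.
Undoing it on zqvipq: z(25)→11·(25−15)≡6=g; q(16)→11·(16−15)≡11=l; v(21)→11·(21−15)≡14=o; i(8)→11·(8−15)≡1=b; p(15)→11·(15−15)≡0=a; q(16)→11·(16−15)≡11=l (all mod 26).

global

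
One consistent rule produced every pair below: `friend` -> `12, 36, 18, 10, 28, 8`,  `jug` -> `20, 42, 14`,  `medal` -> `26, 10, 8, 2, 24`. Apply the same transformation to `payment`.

32, 2, 50, 26, 10, 28, 40

f(#6)→12 and r(#18)→36: differences scale by 2, so n = 2·pos + 0. Each letter becomes 2×(its alphabet position, a=1..z=26).
Applying it to payment: p=16→32, a=1→2, y=25→50, m=13→26, e=5→10, n=14→28, t=20→40.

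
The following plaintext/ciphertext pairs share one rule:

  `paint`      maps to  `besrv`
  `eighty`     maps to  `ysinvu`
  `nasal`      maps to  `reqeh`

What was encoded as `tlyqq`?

dress

p(15)→b(1) and a(0)→e(4) fit y≡5x+4 (mod 26); the inverse of 5 mod 26 is 21. Treating letters as 0–25, the rule is x ↦ 5x + 4 (mod 26).
Reversing it on tlyqq: t(19)→21·(19−4)≡3=d; l(11)→21·(11−4)≡17=r; y(24)→21·(24−4)≡4=e; q(16)→21·(16−4)≡18=s; q(16)→21·(16−4)≡18=s (all mod 26).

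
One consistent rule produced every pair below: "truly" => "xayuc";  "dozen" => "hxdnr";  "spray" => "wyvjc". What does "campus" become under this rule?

It's a Vigenère-style cipher with numeric key [4,9]: position i shifts by key[i mod 2].
Applying it to campus: c+4=g, a+9=j, m+4=q, p+9=y, u+4=y, s+9=b.

gjqyyb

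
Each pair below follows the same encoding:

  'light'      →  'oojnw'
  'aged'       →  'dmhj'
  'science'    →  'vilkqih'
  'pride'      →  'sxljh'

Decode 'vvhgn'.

speak

It's a Vigenère-style cipher with numeric key [3,6]: position i shifts by key[i mod 2].
Decoding vvhgn: v−3=s, v−6=p, h−3=e, g−6=a, n−3=k.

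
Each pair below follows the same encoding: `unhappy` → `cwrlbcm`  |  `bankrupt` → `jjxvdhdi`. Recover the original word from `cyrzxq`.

In unhappy: u→c is +8, n→w is +9, h→r is +10, a→l is +11 — the shift increases by 1 each position. Each letter shifts forward by (position + 8), i.e. 8, 9, 10, … — the shift grows by one for each successive letter.
Undoing it on cyrzxq: c−8=u, y−9=p, r−10=h, z−11=o, x−12=l, q−13=d.

uphold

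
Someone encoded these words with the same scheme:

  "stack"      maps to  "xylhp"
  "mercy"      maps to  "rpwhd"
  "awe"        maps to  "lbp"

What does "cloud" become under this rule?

hqzfi

Vowels shift forward by 11 and consonants shift forward by 5.
For cloud: c(cons)+5=h, l(cons)+5=q, o(vowel)+11=z, u(vowel)+11=f, d(cons)+5=i.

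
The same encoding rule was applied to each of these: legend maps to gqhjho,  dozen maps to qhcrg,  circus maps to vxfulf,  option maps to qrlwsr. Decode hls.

pie

The output letters match the input read backwards, each shifted +3: legend reversed is dnegel. Two steps: reverse the string, then apply a Caesar shift of +3.
Decoding hls: shift back: h−3=e, l−3=i, s−3=p → eip; then reverse → pie.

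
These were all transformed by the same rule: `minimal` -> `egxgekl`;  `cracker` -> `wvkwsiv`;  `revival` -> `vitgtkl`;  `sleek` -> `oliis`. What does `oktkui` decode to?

savage

m(12)→e(4) and i(8)→g(6) fit y≡19x+10 (mod 26); the inverse of 19 mod 26 is 11. Treating letters as 0–25, the rule is x ↦ 19x + 10 (mod 26).
Undoing it on oktkui: o(14)→11·(14−10)≡18=s; k(10)→11·(10−10)≡0=a; t(19)→11·(19−10)≡21=v; k(10)→11·(10−10)≡0=a; u(20)→11·(20−10)≡6=g; i(8)→11·(8−10)≡4=e (all mod 26).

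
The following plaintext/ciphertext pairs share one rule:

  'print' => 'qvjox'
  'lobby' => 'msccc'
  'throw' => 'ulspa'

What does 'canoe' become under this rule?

deopi

Shifts by position in print: pos 0: p→q (+1), pos 1: r→v (+4), pos 2: i→j (+1), pos 3: n→o (+1), pos 4: t→x (+4) — repeating every 3. The shifts repeat in a cycle of length 3: positions 0,1,… shift by +1, +4, +1, then the pattern repeats.
Applying it to canoe: c+1=d, a+4=e, n+1=o, o+1=p, e+4=i.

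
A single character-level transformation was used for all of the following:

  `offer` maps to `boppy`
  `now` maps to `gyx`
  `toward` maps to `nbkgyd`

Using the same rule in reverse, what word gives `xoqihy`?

Two steps: reverse the string, then apply a Caesar shift of +10.
Undoing it on xoqihy: shift back: x−10=n, o−10=e, q−10=g, i−10=y, h−10=x, y−10=o → negyxo; then reverse → oxygen.

oxygen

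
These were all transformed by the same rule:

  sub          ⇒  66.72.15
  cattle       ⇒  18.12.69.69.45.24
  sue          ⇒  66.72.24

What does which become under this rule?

s(#19)→66 and u(#21)→72: differences scale by 3, so n = 3·pos + 9. The formula is n = 3×(alphabet index, a=1) + 9.
Applying it to which: w=23→78, h=8→33, i=9→36, c=3→18, h=8→33.

78.33.36.18.33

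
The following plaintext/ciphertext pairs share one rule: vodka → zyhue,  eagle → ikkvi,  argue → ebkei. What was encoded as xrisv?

their

Shifts by position in vodka: pos 0: v→z (+4), pos 1: o→y (+10), pos 2: d→h (+4), pos 3: k→u (+10) — repeating every 2. The shifts repeat in a cycle of length 2: positions 0,1,… shift by +4, +10, then the pattern repeats.
Reversing it on xrisv: x−4=t, r−10=h, i−4=e, s−10=i, v−4=r.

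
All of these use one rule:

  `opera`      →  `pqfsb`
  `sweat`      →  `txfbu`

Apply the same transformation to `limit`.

mjnju

Every letter moves 1 place later in the alphabet, wrapping around z→a.
For limit: l+1=m, i+1=j, m+1=n, i+1=j, t+1=u.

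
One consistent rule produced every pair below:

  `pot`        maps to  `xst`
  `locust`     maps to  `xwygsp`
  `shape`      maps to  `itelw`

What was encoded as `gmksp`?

logic

The output letters match the input read backwards, each shifted +4: pot reversed is top. The word is reversed, then every letter is shifted forward by 4.
Decoding gmksp: shift back: g−4=c, m−4=i, k−4=g, s−4=o, p−4=l → cigol; then reverse → logic.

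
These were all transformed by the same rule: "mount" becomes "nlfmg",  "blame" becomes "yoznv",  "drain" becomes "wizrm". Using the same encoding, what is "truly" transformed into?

m(12)→n(13) and o(14)→l(11) fit y≡25x+25 (mod 26); the inverse of 25 mod 26 is 25. Treating letters as 0–25, the rule is x ↦ 25x + 25 (mod 26).
For truly: t(19)→25·19+25≡6=g; r(17)→25·17+25≡8=i; u(20)→25·20+25≡5=f; l(11)→25·11+25≡14=o; y(24)→25·24+25≡1=b (all mod 26).

gifob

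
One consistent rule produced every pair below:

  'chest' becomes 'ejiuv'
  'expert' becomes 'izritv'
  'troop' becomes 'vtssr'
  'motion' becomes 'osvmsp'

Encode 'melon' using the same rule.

Vowels shift forward by 4 and consonants shift forward by 2.
On melon: m(cons)+2=o, e(vowel)+4=i, l(cons)+2=n, o(vowel)+4=s, n(cons)+2=p.

oinsp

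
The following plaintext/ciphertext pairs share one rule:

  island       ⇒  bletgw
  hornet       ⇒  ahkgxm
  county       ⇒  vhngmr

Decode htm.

oat

Compare letters: i→b is +19, s→l is +19, l→e is +19 — a constant shift. Each letter is shifted forward by 19 in the alphabet (a Caesar shift of +19).
Undoing it on htm: h−19=o, t−19=a, m−19=t.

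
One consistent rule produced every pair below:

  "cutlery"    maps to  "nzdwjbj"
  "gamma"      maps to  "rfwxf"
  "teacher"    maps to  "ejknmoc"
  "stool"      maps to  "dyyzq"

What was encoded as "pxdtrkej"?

Shifts by position in cutlery: pos 0: c→n (+11), pos 1: u→z (+5), pos 2: t→d (+10), pos 3: l→w (+11), pos 4: e→j (+5), pos 5: r→b (+10) — repeating every 3. The shifts repeat in a cycle of length 3: positions 0,1,… shift by +11, +5, +10, then the pattern repeats.
Reversing it on pxdtrkej: p−11=e, x−5=s, d−10=t, t−11=i, r−5=m, k−10=a, e−11=t, j−5=e.

estimate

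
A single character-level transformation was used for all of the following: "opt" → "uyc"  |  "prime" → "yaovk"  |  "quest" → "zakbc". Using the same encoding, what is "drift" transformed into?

The rule splits by letter class: vowels +6, consonants +9.
For drift: d(cons)+9=m, r(cons)+9=a, i(vowel)+6=o, f(cons)+9=o, t(cons)+9=c.

maooc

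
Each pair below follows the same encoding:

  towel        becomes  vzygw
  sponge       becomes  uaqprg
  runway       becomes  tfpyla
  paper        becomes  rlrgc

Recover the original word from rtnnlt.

Shifts by position in towel: pos 0: t→v (+2), pos 1: o→z (+11), pos 2: w→y (+2), pos 3: e→g (+2), pos 4: l→w (+11) — repeating every 3. A repeating key of period 3 is used — shifts +2, +11, +2 over and over.
Reversing it on rtnnlt: r−2=p, t−11=i, n−2=l, n−2=l, l−11=a, t−2=r.

pillar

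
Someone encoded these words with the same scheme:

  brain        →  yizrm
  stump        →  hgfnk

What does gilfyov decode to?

trouble

Each pair mirrors across the alphabet (b↔y, r↔i, a↔z): positions sum to 25. Letters are reflected about the middle of the alphabet (position → 25−position): Atbash.
Undoing it on gilfyov: g↔t, i↔r, l↔o, f↔u, y↔b, o↔l, v↔e.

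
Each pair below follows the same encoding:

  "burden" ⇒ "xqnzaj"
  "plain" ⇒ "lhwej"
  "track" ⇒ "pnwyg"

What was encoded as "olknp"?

Every letter moves 22 places later in the alphabet, wrapping around z→a.
Undoing it on olknp: o−22=s, l−22=p, k−22=o, n−22=r, p−22=t.

sport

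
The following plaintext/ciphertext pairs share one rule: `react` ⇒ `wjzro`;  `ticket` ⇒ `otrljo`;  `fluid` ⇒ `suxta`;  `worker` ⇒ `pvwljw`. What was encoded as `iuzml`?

blank

r(17)→w(22) and e(4)→j(9) fit y≡9x+25 (mod 26); the inverse of 9 mod 26 is 3. Treating letters as 0–25, the rule is x ↦ 9x + 25 (mod 26).
Decoding iuzml: i(8)→3·(8−25)≡1=b; u(20)→3·(20−25)≡11=l; z(25)→3·(25−25)≡0=a; m(12)→3·(12−25)≡13=n; l(11)→3·(11−25)≡10=k (all mod 26).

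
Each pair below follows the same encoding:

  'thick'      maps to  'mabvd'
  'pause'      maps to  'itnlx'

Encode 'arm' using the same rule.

Compare letters: t→m is +19, h→a is +19, i→b is +19 — a constant shift. Every letter moves 19 places later in the alphabet, wrapping around z→a.
Applying it to arm: a+19=t, r+19=k, m+19=f.

tkf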